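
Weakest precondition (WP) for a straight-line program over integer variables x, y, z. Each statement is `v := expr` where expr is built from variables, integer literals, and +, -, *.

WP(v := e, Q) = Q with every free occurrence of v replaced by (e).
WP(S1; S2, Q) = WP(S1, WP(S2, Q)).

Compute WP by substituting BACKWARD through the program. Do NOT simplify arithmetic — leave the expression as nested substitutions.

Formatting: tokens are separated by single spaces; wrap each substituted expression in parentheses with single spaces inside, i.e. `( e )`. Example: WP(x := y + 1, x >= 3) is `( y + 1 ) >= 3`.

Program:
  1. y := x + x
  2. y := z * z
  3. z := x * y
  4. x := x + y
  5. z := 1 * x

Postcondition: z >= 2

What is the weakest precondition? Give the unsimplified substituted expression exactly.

Answer: ( 1 * ( x + ( z * z ) ) ) >= 2

Derivation:
post: z >= 2
stmt 5: z := 1 * x  -- replace 1 occurrence(s) of z with (1 * x)
  => ( 1 * x ) >= 2
stmt 4: x := x + y  -- replace 1 occurrence(s) of x with (x + y)
  => ( 1 * ( x + y ) ) >= 2
stmt 3: z := x * y  -- replace 0 occurrence(s) of z with (x * y)
  => ( 1 * ( x + y ) ) >= 2
stmt 2: y := z * z  -- replace 1 occurrence(s) of y with (z * z)
  => ( 1 * ( x + ( z * z ) ) ) >= 2
stmt 1: y := x + x  -- replace 0 occurrence(s) of y with (x + x)
  => ( 1 * ( x + ( z * z ) ) ) >= 2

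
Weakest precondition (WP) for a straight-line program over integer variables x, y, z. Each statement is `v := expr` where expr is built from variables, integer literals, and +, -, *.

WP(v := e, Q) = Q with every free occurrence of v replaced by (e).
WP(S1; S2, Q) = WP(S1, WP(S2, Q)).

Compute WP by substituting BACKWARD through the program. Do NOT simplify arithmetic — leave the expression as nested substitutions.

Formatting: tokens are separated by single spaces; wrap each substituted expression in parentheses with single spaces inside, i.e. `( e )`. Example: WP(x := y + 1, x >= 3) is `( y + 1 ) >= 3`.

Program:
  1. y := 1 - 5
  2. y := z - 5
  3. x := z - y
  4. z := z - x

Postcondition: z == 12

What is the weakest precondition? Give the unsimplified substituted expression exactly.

post: z == 12
stmt 4: z := z - x  -- replace 1 occurrence(s) of z with (z - x)
  => ( z - x ) == 12
stmt 3: x := z - y  -- replace 1 occurrence(s) of x with (z - y)
  => ( z - ( z - y ) ) == 12
stmt 2: y := z - 5  -- replace 1 occurrence(s) of y with (z - 5)
  => ( z - ( z - ( z - 5 ) ) ) == 12
stmt 1: y := 1 - 5  -- replace 0 occurrence(s) of y with (1 - 5)
  => ( z - ( z - ( z - 5 ) ) ) == 12

Answer: ( z - ( z - ( z - 5 ) ) ) == 12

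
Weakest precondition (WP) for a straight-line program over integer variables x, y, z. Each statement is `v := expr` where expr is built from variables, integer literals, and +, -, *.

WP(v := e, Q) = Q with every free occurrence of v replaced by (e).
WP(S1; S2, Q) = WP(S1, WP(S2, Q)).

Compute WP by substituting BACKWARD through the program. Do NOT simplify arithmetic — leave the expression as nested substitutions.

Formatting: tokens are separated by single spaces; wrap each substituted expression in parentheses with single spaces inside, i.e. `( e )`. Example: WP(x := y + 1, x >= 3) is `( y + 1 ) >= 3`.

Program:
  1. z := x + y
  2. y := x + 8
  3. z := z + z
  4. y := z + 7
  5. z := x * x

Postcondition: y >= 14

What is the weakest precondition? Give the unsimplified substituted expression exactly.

post: y >= 14
stmt 5: z := x * x  -- replace 0 occurrence(s) of z with (x * x)
  => y >= 14
stmt 4: y := z + 7  -- replace 1 occurrence(s) of y with (z + 7)
  => ( z + 7 ) >= 14
stmt 3: z := z + z  -- replace 1 occurrence(s) of z with (z + z)
  => ( ( z + z ) + 7 ) >= 14
stmt 2: y := x + 8  -- replace 0 occurrence(s) of y with (x + 8)
  => ( ( z + z ) + 7 ) >= 14
stmt 1: z := x + y  -- replace 2 occurrence(s) of z with (x + y)
  => ( ( ( x + y ) + ( x + y ) ) + 7 ) >= 14

Answer: ( ( ( x + y ) + ( x + y ) ) + 7 ) >= 14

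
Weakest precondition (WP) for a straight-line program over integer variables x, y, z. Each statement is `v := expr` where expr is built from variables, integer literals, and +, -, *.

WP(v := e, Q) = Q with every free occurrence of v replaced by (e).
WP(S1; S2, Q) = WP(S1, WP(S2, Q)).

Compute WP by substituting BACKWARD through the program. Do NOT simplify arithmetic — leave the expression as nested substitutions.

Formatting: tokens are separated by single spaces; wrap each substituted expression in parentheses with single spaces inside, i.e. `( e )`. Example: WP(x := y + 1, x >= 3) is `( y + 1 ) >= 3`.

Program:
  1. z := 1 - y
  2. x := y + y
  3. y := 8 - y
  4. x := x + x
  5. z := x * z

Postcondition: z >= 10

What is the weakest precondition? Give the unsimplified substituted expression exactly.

Answer: ( ( ( y + y ) + ( y + y ) ) * ( 1 - y ) ) >= 10

Derivation:
post: z >= 10
stmt 5: z := x * z  -- replace 1 occurrence(s) of z with (x * z)
  => ( x * z ) >= 10
stmt 4: x := x + x  -- replace 1 occurrence(s) of x with (x + x)
  => ( ( x + x ) * z ) >= 10
stmt 3: y := 8 - y  -- replace 0 occurrence(s) of y with (8 - y)
  => ( ( x + x ) * z ) >= 10
stmt 2: x := y + y  -- replace 2 occurrence(s) of x with (y + y)
  => ( ( ( y + y ) + ( y + y ) ) * z ) >= 10
stmt 1: z := 1 - y  -- replace 1 occurrence(s) of z with (1 - y)
  => ( ( ( y + y ) + ( y + y ) ) * ( 1 - y ) ) >= 10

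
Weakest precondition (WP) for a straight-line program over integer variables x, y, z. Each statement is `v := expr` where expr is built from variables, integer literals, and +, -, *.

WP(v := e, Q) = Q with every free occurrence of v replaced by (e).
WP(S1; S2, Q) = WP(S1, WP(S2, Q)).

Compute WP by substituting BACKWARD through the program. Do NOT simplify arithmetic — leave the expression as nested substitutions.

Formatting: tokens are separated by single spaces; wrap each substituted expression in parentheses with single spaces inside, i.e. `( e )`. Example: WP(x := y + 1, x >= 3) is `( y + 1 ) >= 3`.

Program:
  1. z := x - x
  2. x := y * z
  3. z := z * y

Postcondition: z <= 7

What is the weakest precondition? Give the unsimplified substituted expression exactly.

Answer: ( ( x - x ) * y ) <= 7

Derivation:
post: z <= 7
stmt 3: z := z * y  -- replace 1 occurrence(s) of z with (z * y)
  => ( z * y ) <= 7
stmt 2: x := y * z  -- replace 0 occurrence(s) of x with (y * z)
  => ( z * y ) <= 7
stmt 1: z := x - x  -- replace 1 occurrence(s) of z with (x - x)
  => ( ( x - x ) * y ) <= 7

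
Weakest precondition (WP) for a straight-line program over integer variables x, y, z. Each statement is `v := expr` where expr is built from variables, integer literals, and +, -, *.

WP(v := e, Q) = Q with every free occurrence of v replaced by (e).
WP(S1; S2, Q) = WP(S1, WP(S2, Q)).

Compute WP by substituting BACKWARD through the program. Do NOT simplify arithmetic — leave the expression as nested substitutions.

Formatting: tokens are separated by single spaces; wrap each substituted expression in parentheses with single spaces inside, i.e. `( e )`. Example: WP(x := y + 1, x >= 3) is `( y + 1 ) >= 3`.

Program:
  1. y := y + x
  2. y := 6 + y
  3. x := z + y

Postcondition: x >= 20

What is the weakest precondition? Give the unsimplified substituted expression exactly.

Answer: ( z + ( 6 + ( y + x ) ) ) >= 20

Derivation:
post: x >= 20
stmt 3: x := z + y  -- replace 1 occurrence(s) of x with (z + y)
  => ( z + y ) >= 20
stmt 2: y := 6 + y  -- replace 1 occurrence(s) of y with (6 + y)
  => ( z + ( 6 + y ) ) >= 20
stmt 1: y := y + x  -- replace 1 occurrence(s) of y with (y + x)
  => ( z + ( 6 + ( y + x ) ) ) >= 20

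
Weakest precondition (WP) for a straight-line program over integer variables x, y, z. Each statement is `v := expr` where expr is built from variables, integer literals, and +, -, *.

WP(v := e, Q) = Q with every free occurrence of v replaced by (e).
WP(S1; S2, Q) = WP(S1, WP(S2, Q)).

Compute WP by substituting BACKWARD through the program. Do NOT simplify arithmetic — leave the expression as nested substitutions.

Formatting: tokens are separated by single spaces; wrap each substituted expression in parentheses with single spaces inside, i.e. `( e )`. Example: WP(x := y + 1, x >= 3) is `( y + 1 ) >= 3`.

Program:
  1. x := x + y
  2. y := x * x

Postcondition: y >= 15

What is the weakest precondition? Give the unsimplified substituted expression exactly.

Answer: ( ( x + y ) * ( x + y ) ) >= 15

Derivation:
post: y >= 15
stmt 2: y := x * x  -- replace 1 occurrence(s) of y with (x * x)
  => ( x * x ) >= 15
stmt 1: x := x + y  -- replace 2 occurrence(s) of x with (x + y)
  => ( ( x + y ) * ( x + y ) ) >= 15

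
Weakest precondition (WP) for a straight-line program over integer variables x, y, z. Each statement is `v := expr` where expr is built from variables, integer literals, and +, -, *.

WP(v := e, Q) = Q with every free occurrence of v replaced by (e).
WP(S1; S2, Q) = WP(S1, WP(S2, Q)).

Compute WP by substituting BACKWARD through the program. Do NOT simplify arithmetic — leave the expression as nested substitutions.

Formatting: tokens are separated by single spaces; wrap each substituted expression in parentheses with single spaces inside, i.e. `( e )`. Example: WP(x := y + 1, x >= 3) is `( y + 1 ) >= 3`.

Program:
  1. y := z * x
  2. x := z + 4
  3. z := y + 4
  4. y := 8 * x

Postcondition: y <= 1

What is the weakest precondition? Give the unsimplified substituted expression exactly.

post: y <= 1
stmt 4: y := 8 * x  -- replace 1 occurrence(s) of y with (8 * x)
  => ( 8 * x ) <= 1
stmt 3: z := y + 4  -- replace 0 occurrence(s) of z with (y + 4)
  => ( 8 * x ) <= 1
stmt 2: x := z + 4  -- replace 1 occurrence(s) of x with (z + 4)
  => ( 8 * ( z + 4 ) ) <= 1
stmt 1: y := z * x  -- replace 0 occurrence(s) of y with (z * x)
  => ( 8 * ( z + 4 ) ) <= 1

Answer: ( 8 * ( z + 4 ) ) <= 1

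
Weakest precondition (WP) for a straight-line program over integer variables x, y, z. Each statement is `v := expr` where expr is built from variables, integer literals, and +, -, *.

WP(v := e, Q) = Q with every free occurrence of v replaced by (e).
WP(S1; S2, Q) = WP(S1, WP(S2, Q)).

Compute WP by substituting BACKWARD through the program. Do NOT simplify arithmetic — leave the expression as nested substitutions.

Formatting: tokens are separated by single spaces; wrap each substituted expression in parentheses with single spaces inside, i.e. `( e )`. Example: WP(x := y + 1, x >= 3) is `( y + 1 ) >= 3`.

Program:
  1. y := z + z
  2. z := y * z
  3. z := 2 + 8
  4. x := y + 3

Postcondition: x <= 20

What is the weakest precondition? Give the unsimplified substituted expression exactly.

Answer: ( ( z + z ) + 3 ) <= 20

Derivation:
post: x <= 20
stmt 4: x := y + 3  -- replace 1 occurrence(s) of x with (y + 3)
  => ( y + 3 ) <= 20
stmt 3: z := 2 + 8  -- replace 0 occurrence(s) of z with (2 + 8)
  => ( y + 3 ) <= 20
stmt 2: z := y * z  -- replace 0 occurrence(s) of z with (y * z)
  => ( y + 3 ) <= 20
stmt 1: y := z + z  -- replace 1 occurrence(s) of y with (z + z)
  => ( ( z + z ) + 3 ) <= 20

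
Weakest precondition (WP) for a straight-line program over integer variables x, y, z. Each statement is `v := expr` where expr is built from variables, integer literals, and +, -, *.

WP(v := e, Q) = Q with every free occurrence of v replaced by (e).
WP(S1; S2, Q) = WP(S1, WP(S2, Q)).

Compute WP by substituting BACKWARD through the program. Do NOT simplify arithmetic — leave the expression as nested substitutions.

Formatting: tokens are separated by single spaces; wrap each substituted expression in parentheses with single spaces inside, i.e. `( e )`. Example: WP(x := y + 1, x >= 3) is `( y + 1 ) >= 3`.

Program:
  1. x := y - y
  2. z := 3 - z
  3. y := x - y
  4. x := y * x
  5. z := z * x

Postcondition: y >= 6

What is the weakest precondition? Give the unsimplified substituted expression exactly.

Answer: ( ( y - y ) - y ) >= 6

Derivation:
post: y >= 6
stmt 5: z := z * x  -- replace 0 occurrence(s) of z with (z * x)
  => y >= 6
stmt 4: x := y * x  -- replace 0 occurrence(s) of x with (y * x)
  => y >= 6
stmt 3: y := x - y  -- replace 1 occurrence(s) of y with (x - y)
  => ( x - y ) >= 6
stmt 2: z := 3 - z  -- replace 0 occurrence(s) of z with (3 - z)
  => ( x - y ) >= 6
stmt 1: x := y - y  -- replace 1 occurrence(s) of x with (y - y)
  => ( ( y - y ) - y ) >= 6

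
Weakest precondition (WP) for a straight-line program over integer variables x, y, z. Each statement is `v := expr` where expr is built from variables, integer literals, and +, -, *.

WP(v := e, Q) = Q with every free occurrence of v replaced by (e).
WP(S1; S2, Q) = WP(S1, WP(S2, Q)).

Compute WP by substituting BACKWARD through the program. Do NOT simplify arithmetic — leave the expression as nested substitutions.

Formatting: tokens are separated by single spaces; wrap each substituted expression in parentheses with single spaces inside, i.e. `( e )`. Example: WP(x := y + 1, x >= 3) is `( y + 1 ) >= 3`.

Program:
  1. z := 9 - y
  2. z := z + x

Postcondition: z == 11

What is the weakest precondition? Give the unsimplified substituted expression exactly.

post: z == 11
stmt 2: z := z + x  -- replace 1 occurrence(s) of z with (z + x)
  => ( z + x ) == 11
stmt 1: z := 9 - y  -- replace 1 occurrence(s) of z with (9 - y)
  => ( ( 9 - y ) + x ) == 11

Answer: ( ( 9 - y ) + x ) == 11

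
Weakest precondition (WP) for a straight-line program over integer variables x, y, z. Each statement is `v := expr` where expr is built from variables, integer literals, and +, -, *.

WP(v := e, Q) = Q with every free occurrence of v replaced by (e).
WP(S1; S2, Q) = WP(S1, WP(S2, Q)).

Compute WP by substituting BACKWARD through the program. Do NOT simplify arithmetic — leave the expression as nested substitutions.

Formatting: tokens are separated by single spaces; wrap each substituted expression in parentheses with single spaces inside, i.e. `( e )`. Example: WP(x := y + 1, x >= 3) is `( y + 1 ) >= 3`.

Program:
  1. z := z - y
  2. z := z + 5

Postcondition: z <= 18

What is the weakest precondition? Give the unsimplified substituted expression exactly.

post: z <= 18
stmt 2: z := z + 5  -- replace 1 occurrence(s) of z with (z + 5)
  => ( z + 5 ) <= 18
stmt 1: z := z - y  -- replace 1 occurrence(s) of z with (z - y)
  => ( ( z - y ) + 5 ) <= 18

Answer: ( ( z - y ) + 5 ) <= 18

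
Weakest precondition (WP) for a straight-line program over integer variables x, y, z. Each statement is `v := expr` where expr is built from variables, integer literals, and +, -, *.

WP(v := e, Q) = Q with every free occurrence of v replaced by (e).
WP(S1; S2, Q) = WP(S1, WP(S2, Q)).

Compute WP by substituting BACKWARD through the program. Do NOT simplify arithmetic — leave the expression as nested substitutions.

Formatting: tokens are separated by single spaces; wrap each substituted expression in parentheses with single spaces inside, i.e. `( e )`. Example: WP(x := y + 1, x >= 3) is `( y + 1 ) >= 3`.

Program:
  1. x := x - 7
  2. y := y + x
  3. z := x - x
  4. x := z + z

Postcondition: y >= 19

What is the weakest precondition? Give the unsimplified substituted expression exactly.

post: y >= 19
stmt 4: x := z + z  -- replace 0 occurrence(s) of x with (z + z)
  => y >= 19
stmt 3: z := x - x  -- replace 0 occurrence(s) of z with (x - x)
  => y >= 19
stmt 2: y := y + x  -- replace 1 occurrence(s) of y with (y + x)
  => ( y + x ) >= 19
stmt 1: x := x - 7  -- replace 1 occurrence(s) of x with (x - 7)
  => ( y + ( x - 7 ) ) >= 19

Answer: ( y + ( x - 7 ) ) >= 19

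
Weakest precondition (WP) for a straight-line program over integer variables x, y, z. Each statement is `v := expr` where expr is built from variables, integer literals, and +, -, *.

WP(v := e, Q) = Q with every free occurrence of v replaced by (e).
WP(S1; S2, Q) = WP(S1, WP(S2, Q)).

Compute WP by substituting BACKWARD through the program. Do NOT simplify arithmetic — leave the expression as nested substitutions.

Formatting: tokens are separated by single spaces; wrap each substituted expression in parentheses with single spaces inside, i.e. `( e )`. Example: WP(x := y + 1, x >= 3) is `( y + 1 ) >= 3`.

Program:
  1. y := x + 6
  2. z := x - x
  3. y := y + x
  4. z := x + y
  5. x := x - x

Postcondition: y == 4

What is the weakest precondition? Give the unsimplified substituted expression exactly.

post: y == 4
stmt 5: x := x - x  -- replace 0 occurrence(s) of x with (x - x)
  => y == 4
stmt 4: z := x + y  -- replace 0 occurrence(s) of z with (x + y)
  => y == 4
stmt 3: y := y + x  -- replace 1 occurrence(s) of y with (y + x)
  => ( y + x ) == 4
stmt 2: z := x - x  -- replace 0 occurrence(s) of z with (x - x)
  => ( y + x ) == 4
stmt 1: y := x + 6  -- replace 1 occurrence(s) of y with (x + 6)
  => ( ( x + 6 ) + x ) == 4

Answer: ( ( x + 6 ) + x ) == 4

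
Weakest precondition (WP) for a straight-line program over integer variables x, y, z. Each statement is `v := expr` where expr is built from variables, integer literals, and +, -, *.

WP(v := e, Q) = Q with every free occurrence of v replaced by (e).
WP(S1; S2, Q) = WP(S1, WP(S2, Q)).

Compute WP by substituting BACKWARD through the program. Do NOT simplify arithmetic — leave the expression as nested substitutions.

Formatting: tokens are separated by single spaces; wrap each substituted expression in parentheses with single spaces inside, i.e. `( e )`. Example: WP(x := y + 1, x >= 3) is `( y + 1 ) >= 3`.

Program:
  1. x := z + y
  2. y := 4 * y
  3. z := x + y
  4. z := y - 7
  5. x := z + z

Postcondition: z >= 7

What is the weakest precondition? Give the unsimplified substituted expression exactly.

Answer: ( ( 4 * y ) - 7 ) >= 7

Derivation:
post: z >= 7
stmt 5: x := z + z  -- replace 0 occurrence(s) of x with (z + z)
  => z >= 7
stmt 4: z := y - 7  -- replace 1 occurrence(s) of z with (y - 7)
  => ( y - 7 ) >= 7
stmt 3: z := x + y  -- replace 0 occurrence(s) of z with (x + y)
  => ( y - 7 ) >= 7
stmt 2: y := 4 * y  -- replace 1 occurrence(s) of y with (4 * y)
  => ( ( 4 * y ) - 7 ) >= 7
stmt 1: x := z + y  -- replace 0 occurrence(s) of x with (z + y)
  => ( ( 4 * y ) - 7 ) >= 7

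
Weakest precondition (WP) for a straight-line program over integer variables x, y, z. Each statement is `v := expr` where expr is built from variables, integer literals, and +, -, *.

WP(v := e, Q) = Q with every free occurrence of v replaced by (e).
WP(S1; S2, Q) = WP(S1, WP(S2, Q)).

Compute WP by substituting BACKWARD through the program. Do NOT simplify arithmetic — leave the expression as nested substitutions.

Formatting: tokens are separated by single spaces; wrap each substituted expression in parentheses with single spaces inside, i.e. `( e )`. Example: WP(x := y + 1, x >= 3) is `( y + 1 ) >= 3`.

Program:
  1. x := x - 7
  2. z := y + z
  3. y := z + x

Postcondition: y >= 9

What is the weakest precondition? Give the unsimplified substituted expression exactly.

Answer: ( ( y + z ) + ( x - 7 ) ) >= 9

Derivation:
post: y >= 9
stmt 3: y := z + x  -- replace 1 occurrence(s) of y with (z + x)
  => ( z + x ) >= 9
stmt 2: z := y + z  -- replace 1 occurrence(s) of z with (y + z)
  => ( ( y + z ) + x ) >= 9
stmt 1: x := x - 7  -- replace 1 occurrence(s) of x with (x - 7)
  => ( ( y + z ) + ( x - 7 ) ) >= 9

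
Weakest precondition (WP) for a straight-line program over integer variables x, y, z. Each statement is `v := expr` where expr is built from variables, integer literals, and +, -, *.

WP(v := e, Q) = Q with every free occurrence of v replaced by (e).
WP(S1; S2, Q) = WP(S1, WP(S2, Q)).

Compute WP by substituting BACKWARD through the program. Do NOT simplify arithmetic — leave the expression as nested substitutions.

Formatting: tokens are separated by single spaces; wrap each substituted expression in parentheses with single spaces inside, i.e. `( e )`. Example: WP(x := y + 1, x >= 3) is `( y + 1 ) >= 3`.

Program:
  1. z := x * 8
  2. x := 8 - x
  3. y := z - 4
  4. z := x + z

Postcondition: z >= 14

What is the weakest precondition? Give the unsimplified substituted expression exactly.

Answer: ( ( 8 - x ) + ( x * 8 ) ) >= 14

Derivation:
post: z >= 14
stmt 4: z := x + z  -- replace 1 occurrence(s) of z with (x + z)
  => ( x + z ) >= 14
stmt 3: y := z - 4  -- replace 0 occurrence(s) of y with (z - 4)
  => ( x + z ) >= 14
stmt 2: x := 8 - x  -- replace 1 occurrence(s) of x with (8 - x)
  => ( ( 8 - x ) + z ) >= 14
stmt 1: z := x * 8  -- replace 1 occurrence(s) of z with (x * 8)
  => ( ( 8 - x ) + ( x * 8 ) ) >= 14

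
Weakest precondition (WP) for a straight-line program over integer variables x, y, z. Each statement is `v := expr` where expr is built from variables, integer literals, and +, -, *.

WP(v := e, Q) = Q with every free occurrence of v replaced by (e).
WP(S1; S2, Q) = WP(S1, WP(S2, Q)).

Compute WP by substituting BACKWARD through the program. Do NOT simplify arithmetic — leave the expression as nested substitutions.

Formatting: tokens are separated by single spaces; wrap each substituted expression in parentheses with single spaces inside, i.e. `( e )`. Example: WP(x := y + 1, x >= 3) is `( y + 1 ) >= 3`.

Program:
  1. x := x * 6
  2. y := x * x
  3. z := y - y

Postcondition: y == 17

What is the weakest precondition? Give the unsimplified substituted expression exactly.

post: y == 17
stmt 3: z := y - y  -- replace 0 occurrence(s) of z with (y - y)
  => y == 17
stmt 2: y := x * x  -- replace 1 occurrence(s) of y with (x * x)
  => ( x * x ) == 17
stmt 1: x := x * 6  -- replace 2 occurrence(s) of x with (x * 6)
  => ( ( x * 6 ) * ( x * 6 ) ) == 17

Answer: ( ( x * 6 ) * ( x * 6 ) ) == 17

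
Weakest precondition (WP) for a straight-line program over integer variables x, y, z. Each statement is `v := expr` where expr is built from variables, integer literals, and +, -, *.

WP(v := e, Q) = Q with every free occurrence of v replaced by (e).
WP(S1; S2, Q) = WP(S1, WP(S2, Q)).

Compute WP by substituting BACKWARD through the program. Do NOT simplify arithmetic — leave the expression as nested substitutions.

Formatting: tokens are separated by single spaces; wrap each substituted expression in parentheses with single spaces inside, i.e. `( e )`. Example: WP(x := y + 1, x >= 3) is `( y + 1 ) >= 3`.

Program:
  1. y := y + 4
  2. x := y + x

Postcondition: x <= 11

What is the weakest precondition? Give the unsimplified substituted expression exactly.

Answer: ( ( y + 4 ) + x ) <= 11

Derivation:
post: x <= 11
stmt 2: x := y + x  -- replace 1 occurrence(s) of x with (y + x)
  => ( y + x ) <= 11
stmt 1: y := y + 4  -- replace 1 occurrence(s) of y with (y + 4)
  => ( ( y + 4 ) + x ) <= 11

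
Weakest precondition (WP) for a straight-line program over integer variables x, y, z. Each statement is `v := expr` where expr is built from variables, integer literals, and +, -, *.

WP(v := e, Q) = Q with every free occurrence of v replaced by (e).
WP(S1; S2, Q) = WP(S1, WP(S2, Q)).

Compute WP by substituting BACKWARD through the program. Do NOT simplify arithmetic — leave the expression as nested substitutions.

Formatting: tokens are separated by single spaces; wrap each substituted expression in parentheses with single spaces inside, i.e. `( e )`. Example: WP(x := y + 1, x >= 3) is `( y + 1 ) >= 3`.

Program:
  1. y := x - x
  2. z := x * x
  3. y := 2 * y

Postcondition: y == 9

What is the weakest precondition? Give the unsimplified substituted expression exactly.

Answer: ( 2 * ( x - x ) ) == 9

Derivation:
post: y == 9
stmt 3: y := 2 * y  -- replace 1 occurrence(s) of y with (2 * y)
  => ( 2 * y ) == 9
stmt 2: z := x * x  -- replace 0 occurrence(s) of z with (x * x)
  => ( 2 * y ) == 9
stmt 1: y := x - x  -- replace 1 occurrence(s) of y with (x - x)
  => ( 2 * ( x - x ) ) == 9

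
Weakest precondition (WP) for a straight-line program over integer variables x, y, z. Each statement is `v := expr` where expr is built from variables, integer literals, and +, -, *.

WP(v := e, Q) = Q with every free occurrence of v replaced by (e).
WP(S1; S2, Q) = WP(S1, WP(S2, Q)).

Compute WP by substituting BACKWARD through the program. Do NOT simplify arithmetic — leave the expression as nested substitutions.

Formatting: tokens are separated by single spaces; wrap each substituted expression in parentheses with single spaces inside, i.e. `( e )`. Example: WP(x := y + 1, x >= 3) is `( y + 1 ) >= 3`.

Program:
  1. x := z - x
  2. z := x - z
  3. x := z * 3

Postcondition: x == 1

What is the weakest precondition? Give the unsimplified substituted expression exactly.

post: x == 1
stmt 3: x := z * 3  -- replace 1 occurrence(s) of x with (z * 3)
  => ( z * 3 ) == 1
stmt 2: z := x - z  -- replace 1 occurrence(s) of z with (x - z)
  => ( ( x - z ) * 3 ) == 1
stmt 1: x := z - x  -- replace 1 occurrence(s) of x with (z - x)
  => ( ( ( z - x ) - z ) * 3 ) == 1

Answer: ( ( ( z - x ) - z ) * 3 ) == 1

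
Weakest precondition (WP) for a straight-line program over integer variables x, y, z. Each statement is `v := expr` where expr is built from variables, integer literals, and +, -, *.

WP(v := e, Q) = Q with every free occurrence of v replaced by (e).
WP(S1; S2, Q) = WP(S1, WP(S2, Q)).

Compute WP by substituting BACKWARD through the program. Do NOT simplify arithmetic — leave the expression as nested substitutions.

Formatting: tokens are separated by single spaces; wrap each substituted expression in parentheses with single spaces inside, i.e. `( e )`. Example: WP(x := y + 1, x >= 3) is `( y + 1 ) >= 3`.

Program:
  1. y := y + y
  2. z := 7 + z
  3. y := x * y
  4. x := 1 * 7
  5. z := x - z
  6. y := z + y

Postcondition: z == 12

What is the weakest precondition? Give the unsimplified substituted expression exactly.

post: z == 12
stmt 6: y := z + y  -- replace 0 occurrence(s) of y with (z + y)
  => z == 12
stmt 5: z := x - z  -- replace 1 occurrence(s) of z with (x - z)
  => ( x - z ) == 12
stmt 4: x := 1 * 7  -- replace 1 occurrence(s) of x with (1 * 7)
  => ( ( 1 * 7 ) - z ) == 12
stmt 3: y := x * y  -- replace 0 occurrence(s) of y with (x * y)
  => ( ( 1 * 7 ) - z ) == 12
stmt 2: z := 7 + z  -- replace 1 occurrence(s) of z with (7 + z)
  => ( ( 1 * 7 ) - ( 7 + z ) ) == 12
stmt 1: y := y + y  -- replace 0 occurrence(s) of y with (y + y)
  => ( ( 1 * 7 ) - ( 7 + z ) ) == 12

Answer: ( ( 1 * 7 ) - ( 7 + z ) ) == 12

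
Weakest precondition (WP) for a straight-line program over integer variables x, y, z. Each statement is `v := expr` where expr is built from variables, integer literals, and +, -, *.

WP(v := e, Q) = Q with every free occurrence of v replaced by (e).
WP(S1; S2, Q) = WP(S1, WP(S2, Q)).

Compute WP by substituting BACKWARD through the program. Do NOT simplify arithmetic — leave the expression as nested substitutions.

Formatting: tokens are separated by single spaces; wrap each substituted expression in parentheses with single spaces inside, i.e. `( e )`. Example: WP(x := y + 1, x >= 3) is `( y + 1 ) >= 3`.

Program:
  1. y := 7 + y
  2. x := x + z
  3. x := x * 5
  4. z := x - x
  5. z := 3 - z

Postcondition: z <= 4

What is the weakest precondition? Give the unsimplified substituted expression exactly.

post: z <= 4
stmt 5: z := 3 - z  -- replace 1 occurrence(s) of z with (3 - z)
  => ( 3 - z ) <= 4
stmt 4: z := x - x  -- replace 1 occurrence(s) of z with (x - x)
  => ( 3 - ( x - x ) ) <= 4
stmt 3: x := x * 5  -- replace 2 occurrence(s) of x with (x * 5)
  => ( 3 - ( ( x * 5 ) - ( x * 5 ) ) ) <= 4
stmt 2: x := x + z  -- replace 2 occurrence(s) of x with (x + z)
  => ( 3 - ( ( ( x + z ) * 5 ) - ( ( x + z ) * 5 ) ) ) <= 4
stmt 1: y := 7 + y  -- replace 0 occurrence(s) of y with (7 + y)
  => ( 3 - ( ( ( x + z ) * 5 ) - ( ( x + z ) * 5 ) ) ) <= 4

Answer: ( 3 - ( ( ( x + z ) * 5 ) - ( ( x + z ) * 5 ) ) ) <= 4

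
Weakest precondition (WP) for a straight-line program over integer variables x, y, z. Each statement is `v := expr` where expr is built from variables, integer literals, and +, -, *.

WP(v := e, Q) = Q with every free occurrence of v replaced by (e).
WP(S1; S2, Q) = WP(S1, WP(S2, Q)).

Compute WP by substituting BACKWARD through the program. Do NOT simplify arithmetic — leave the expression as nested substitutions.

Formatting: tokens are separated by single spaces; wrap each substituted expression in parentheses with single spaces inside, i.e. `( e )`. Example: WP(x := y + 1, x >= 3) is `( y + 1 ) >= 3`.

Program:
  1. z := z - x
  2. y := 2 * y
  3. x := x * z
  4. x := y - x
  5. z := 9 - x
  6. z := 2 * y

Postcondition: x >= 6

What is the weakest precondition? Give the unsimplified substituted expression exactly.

post: x >= 6
stmt 6: z := 2 * y  -- replace 0 occurrence(s) of z with (2 * y)
  => x >= 6
stmt 5: z := 9 - x  -- replace 0 occurrence(s) of z with (9 - x)
  => x >= 6
stmt 4: x := y - x  -- replace 1 occurrence(s) of x with (y - x)
  => ( y - x ) >= 6
stmt 3: x := x * z  -- replace 1 occurrence(s) of x with (x * z)
  => ( y - ( x * z ) ) >= 6
stmt 2: y := 2 * y  -- replace 1 occurrence(s) of y with (2 * y)
  => ( ( 2 * y ) - ( x * z ) ) >= 6
stmt 1: z := z - x  -- replace 1 occurrence(s) of z with (z - x)
  => ( ( 2 * y ) - ( x * ( z - x ) ) ) >= 6

Answer: ( ( 2 * y ) - ( x * ( z - x ) ) ) >= 6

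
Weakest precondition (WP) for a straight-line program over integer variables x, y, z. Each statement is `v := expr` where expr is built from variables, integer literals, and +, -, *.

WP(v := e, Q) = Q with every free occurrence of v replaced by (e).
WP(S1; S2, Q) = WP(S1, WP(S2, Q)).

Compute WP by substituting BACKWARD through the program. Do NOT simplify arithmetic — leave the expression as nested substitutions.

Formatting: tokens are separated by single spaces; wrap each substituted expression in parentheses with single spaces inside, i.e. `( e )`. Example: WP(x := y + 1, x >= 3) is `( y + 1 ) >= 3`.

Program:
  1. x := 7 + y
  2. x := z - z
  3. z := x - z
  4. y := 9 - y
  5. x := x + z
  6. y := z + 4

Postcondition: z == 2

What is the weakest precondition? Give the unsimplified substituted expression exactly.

Answer: ( ( z - z ) - z ) == 2

Derivation:
post: z == 2
stmt 6: y := z + 4  -- replace 0 occurrence(s) of y with (z + 4)
  => z == 2
stmt 5: x := x + z  -- replace 0 occurrence(s) of x with (x + z)
  => z == 2
stmt 4: y := 9 - y  -- replace 0 occurrence(s) of y with (9 - y)
  => z == 2
stmt 3: z := x - z  -- replace 1 occurrence(s) of z with (x - z)
  => ( x - z ) == 2
stmt 2: x := z - z  -- replace 1 occurrence(s) of x with (z - z)
  => ( ( z - z ) - z ) == 2
stmt 1: x := 7 + y  -- replace 0 occurrence(s) of x with (7 + y)
  => ( ( z - z ) - z ) == 2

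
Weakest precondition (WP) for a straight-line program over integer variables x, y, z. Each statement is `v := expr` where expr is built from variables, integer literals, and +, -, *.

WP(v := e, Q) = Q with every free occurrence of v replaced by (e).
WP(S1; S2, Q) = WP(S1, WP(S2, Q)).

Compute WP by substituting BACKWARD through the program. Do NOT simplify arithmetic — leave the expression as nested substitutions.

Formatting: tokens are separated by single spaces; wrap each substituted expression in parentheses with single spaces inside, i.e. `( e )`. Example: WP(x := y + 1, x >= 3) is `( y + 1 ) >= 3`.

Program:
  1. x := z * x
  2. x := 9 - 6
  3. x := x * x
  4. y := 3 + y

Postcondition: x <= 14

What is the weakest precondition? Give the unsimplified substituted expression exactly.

post: x <= 14
stmt 4: y := 3 + y  -- replace 0 occurrence(s) of y with (3 + y)
  => x <= 14
stmt 3: x := x * x  -- replace 1 occurrence(s) of x with (x * x)
  => ( x * x ) <= 14
stmt 2: x := 9 - 6  -- replace 2 occurrence(s) of x with (9 - 6)
  => ( ( 9 - 6 ) * ( 9 - 6 ) ) <= 14
stmt 1: x := z * x  -- replace 0 occurrence(s) of x with (z * x)
  => ( ( 9 - 6 ) * ( 9 - 6 ) ) <= 14

Answer: ( ( 9 - 6 ) * ( 9 - 6 ) ) <= 14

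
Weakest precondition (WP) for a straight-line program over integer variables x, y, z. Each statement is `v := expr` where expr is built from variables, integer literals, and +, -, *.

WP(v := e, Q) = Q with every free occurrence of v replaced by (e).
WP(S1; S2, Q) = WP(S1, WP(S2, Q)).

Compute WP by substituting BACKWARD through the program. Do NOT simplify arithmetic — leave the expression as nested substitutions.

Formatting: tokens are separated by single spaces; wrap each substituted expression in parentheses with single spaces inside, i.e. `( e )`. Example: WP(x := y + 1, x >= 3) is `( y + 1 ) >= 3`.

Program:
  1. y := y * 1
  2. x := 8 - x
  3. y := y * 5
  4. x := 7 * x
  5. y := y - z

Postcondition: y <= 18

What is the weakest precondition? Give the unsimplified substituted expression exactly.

Answer: ( ( ( y * 1 ) * 5 ) - z ) <= 18

Derivation:
post: y <= 18
stmt 5: y := y - z  -- replace 1 occurrence(s) of y with (y - z)
  => ( y - z ) <= 18
stmt 4: x := 7 * x  -- replace 0 occurrence(s) of x with (7 * x)
  => ( y - z ) <= 18
stmt 3: y := y * 5  -- replace 1 occurrence(s) of y with (y * 5)
  => ( ( y * 5 ) - z ) <= 18
stmt 2: x := 8 - x  -- replace 0 occurrence(s) of x with (8 - x)
  => ( ( y * 5 ) - z ) <= 18
stmt 1: y := y * 1  -- replace 1 occurrence(s) of y with (y * 1)
  => ( ( ( y * 1 ) * 5 ) - z ) <= 18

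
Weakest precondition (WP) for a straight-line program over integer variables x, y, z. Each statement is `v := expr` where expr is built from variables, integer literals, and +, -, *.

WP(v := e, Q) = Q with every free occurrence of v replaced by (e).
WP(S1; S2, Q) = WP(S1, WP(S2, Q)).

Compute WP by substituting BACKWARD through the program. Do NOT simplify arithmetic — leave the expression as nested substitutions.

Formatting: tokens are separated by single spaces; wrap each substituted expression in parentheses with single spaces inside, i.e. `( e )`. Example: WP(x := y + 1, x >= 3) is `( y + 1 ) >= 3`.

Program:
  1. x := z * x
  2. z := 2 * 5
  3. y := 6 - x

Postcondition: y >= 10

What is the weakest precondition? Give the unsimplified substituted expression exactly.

post: y >= 10
stmt 3: y := 6 - x  -- replace 1 occurrence(s) of y with (6 - x)
  => ( 6 - x ) >= 10
stmt 2: z := 2 * 5  -- replace 0 occurrence(s) of z with (2 * 5)
  => ( 6 - x ) >= 10
stmt 1: x := z * x  -- replace 1 occurrence(s) of x with (z * x)
  => ( 6 - ( z * x ) ) >= 10

Answer: ( 6 - ( z * x ) ) >= 10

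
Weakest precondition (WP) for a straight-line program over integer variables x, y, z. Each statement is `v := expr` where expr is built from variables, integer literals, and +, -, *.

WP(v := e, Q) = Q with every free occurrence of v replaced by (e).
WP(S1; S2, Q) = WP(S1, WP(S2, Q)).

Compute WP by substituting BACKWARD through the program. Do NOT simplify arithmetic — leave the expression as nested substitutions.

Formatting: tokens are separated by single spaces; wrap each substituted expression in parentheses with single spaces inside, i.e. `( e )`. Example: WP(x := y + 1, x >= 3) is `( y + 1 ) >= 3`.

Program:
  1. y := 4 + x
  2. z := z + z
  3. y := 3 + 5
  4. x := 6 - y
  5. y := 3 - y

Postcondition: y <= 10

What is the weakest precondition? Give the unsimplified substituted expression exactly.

post: y <= 10
stmt 5: y := 3 - y  -- replace 1 occurrence(s) of y with (3 - y)
  => ( 3 - y ) <= 10
stmt 4: x := 6 - y  -- replace 0 occurrence(s) of x with (6 - y)
  => ( 3 - y ) <= 10
stmt 3: y := 3 + 5  -- replace 1 occurrence(s) of y with (3 + 5)
  => ( 3 - ( 3 + 5 ) ) <= 10
stmt 2: z := z + z  -- replace 0 occurrence(s) of z with (z + z)
  => ( 3 - ( 3 + 5 ) ) <= 10
stmt 1: y := 4 + x  -- replace 0 occurrence(s) of y with (4 + x)
  => ( 3 - ( 3 + 5 ) ) <= 10

Answer: ( 3 - ( 3 + 5 ) ) <= 10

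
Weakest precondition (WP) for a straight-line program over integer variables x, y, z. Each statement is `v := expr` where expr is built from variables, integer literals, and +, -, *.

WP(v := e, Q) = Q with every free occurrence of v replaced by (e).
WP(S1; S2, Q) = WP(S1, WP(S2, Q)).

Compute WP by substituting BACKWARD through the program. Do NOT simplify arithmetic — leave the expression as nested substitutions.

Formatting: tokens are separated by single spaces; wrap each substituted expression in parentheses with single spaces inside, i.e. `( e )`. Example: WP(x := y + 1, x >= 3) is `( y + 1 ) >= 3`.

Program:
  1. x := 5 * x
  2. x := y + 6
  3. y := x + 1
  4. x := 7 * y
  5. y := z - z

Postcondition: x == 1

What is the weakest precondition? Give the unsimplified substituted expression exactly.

post: x == 1
stmt 5: y := z - z  -- replace 0 occurrence(s) of y with (z - z)
  => x == 1
stmt 4: x := 7 * y  -- replace 1 occurrence(s) of x with (7 * y)
  => ( 7 * y ) == 1
stmt 3: y := x + 1  -- replace 1 occurrence(s) of y with (x + 1)
  => ( 7 * ( x + 1 ) ) == 1
stmt 2: x := y + 6  -- replace 1 occurrence(s) of x with (y + 6)
  => ( 7 * ( ( y + 6 ) + 1 ) ) == 1
stmt 1: x := 5 * x  -- replace 0 occurrence(s) of x with (5 * x)
  => ( 7 * ( ( y + 6 ) + 1 ) ) == 1

Answer: ( 7 * ( ( y + 6 ) + 1 ) ) == 1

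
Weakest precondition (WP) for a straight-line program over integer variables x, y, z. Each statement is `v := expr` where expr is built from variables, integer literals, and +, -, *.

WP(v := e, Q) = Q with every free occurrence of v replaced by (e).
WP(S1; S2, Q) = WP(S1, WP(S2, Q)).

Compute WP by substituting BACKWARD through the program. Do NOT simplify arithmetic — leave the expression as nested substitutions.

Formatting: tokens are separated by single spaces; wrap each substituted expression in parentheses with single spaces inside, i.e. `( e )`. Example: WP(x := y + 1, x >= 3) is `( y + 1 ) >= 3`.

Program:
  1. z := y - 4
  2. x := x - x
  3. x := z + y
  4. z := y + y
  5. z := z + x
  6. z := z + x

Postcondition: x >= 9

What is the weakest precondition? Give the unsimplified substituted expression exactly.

post: x >= 9
stmt 6: z := z + x  -- replace 0 occurrence(s) of z with (z + x)
  => x >= 9
stmt 5: z := z + x  -- replace 0 occurrence(s) of z with (z + x)
  => x >= 9
stmt 4: z := y + y  -- replace 0 occurrence(s) of z with (y + y)
  => x >= 9
stmt 3: x := z + y  -- replace 1 occurrence(s) of x with (z + y)
  => ( z + y ) >= 9
stmt 2: x := x - x  -- replace 0 occurrence(s) of x with (x - x)
  => ( z + y ) >= 9
stmt 1: z := y - 4  -- replace 1 occurrence(s) of z with (y - 4)
  => ( ( y - 4 ) + y ) >= 9

Answer: ( ( y - 4 ) + y ) >= 9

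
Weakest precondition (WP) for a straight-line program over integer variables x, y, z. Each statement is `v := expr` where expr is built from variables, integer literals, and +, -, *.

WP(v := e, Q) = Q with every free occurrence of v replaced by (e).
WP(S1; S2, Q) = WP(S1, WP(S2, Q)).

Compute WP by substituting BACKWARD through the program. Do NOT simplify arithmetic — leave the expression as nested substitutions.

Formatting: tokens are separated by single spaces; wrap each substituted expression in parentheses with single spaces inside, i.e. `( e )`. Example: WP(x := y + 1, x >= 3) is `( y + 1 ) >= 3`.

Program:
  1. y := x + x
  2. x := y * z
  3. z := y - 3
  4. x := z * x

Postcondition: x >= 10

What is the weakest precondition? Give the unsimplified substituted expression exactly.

Answer: ( ( ( x + x ) - 3 ) * ( ( x + x ) * z ) ) >= 10

Derivation:
post: x >= 10
stmt 4: x := z * x  -- replace 1 occurrence(s) of x with (z * x)
  => ( z * x ) >= 10
stmt 3: z := y - 3  -- replace 1 occurrence(s) of z with (y - 3)
  => ( ( y - 3 ) * x ) >= 10
stmt 2: x := y * z  -- replace 1 occurrence(s) of x with (y * z)
  => ( ( y - 3 ) * ( y * z ) ) >= 10
stmt 1: y := x + x  -- replace 2 occurrence(s) of y with (x + x)
  => ( ( ( x + x ) - 3 ) * ( ( x + x ) * z ) ) >= 10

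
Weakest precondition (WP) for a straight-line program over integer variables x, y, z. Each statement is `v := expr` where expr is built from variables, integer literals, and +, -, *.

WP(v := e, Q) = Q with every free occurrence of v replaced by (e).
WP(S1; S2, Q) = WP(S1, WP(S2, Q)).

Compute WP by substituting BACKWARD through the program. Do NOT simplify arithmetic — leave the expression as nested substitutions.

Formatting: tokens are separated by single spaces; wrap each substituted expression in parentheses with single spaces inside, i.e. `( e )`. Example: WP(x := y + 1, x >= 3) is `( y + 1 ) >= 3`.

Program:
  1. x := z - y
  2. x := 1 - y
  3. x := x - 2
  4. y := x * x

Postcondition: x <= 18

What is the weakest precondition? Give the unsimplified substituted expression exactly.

post: x <= 18
stmt 4: y := x * x  -- replace 0 occurrence(s) of y with (x * x)
  => x <= 18
stmt 3: x := x - 2  -- replace 1 occurrence(s) of x with (x - 2)
  => ( x - 2 ) <= 18
stmt 2: x := 1 - y  -- replace 1 occurrence(s) of x with (1 - y)
  => ( ( 1 - y ) - 2 ) <= 18
stmt 1: x := z - y  -- replace 0 occurrence(s) of x with (z - y)
  => ( ( 1 - y ) - 2 ) <= 18

Answer: ( ( 1 - y ) - 2 ) <= 18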